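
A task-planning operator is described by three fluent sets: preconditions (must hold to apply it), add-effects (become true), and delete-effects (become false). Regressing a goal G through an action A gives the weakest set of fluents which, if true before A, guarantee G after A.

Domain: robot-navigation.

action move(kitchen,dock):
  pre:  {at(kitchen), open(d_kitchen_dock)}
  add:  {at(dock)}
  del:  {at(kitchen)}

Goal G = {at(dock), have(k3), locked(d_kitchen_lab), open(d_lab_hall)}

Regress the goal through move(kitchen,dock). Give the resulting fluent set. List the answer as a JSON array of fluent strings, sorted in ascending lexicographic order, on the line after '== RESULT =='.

Regress:
  G ∩ del = {}  (empty — regression defined)
  G \ add = {at(dock), have(k3), locked(d_kitchen_lab), open(d_lab_hall)} \ {at(dock)} = {have(k3), locked(d_kitchen_lab), open(d_lab_hall)}
  ∪ pre   = {have(k3), locked(d_kitchen_lab), open(d_lab_hall)} ∪ {at(kitchen), open(d_kitchen_dock)}
          = {at(kitchen), have(k3), locked(d_kitchen_lab), open(d_kitchen_dock), open(d_lab_hall)}

== RESULT ==
["at(kitchen)", "have(k3)", "locked(d_kitchen_lab)", "open(d_kitchen_dock)", "open(d_lab_hall)"]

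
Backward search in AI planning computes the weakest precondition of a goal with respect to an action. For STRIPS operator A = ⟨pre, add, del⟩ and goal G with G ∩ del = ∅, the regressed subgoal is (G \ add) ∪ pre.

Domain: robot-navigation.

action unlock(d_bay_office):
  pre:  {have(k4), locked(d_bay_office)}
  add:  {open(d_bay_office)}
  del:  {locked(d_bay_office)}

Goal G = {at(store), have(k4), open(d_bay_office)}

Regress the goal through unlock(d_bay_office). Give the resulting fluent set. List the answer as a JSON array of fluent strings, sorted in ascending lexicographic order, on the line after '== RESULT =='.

Compute (G \ add) ∪ pre:
  G ∩ del = {}  (empty — regression defined)
  G \ add = {at(store), have(k4), open(d_bay_office)} \ {open(d_bay_office)} = {at(store), have(k4)}
  ∪ pre   = {at(store), have(k4)} ∪ {have(k4), locked(d_bay_office)}
          = {at(store), have(k4), locked(d_bay_office)}

== RESULT ==
["at(store)", "have(k4)", "locked(d_bay_office)"]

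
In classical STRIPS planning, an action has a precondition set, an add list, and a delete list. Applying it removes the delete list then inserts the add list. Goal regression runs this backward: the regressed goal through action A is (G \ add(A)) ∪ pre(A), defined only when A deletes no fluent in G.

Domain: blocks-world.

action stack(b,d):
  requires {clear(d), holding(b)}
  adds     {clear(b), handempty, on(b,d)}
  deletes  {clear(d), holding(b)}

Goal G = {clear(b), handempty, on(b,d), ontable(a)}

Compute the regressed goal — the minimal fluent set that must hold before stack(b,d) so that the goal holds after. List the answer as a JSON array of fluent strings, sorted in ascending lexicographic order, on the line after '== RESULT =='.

Compute (G \ add) ∪ pre:
  G ∩ del = {}  (empty — regression defined)
  G \ add = {clear(b), handempty, on(b,d), ontable(a)} \ {clear(b), handempty, on(b,d)} = {ontable(a)}
  ∪ pre   = {ontable(a)} ∪ {clear(d), holding(b)}
          = {clear(d), holding(b), ontable(a)}

== RESULT ==
["clear(d)", "holding(b)", "ontable(a)"]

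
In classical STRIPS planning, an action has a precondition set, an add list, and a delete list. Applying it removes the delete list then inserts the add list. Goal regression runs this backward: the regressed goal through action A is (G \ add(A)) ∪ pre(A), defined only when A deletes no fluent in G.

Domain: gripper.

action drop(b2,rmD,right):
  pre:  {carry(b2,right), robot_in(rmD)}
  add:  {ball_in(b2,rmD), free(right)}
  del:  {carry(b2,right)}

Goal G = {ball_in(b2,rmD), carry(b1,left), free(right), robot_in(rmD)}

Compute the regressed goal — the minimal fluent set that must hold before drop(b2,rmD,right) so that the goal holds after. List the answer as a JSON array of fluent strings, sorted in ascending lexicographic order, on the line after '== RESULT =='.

Compute (G \ add) ∪ pre:
  G ∩ del = {}  (empty — regression defined)
  G \ add = {ball_in(b2,rmD), carry(b1,left), free(right), robot_in(rmD)} \ {ball_in(b2,rmD), free(right)} = {carry(b1,left), robot_in(rmD)}
  ∪ pre   = {carry(b1,left), robot_in(rmD)} ∪ {carry(b2,right), robot_in(rmD)}
          = {carry(b1,left), carry(b2,right), robot_in(rmD)}

== RESULT ==
["carry(b1,left)", "carry(b2,right)", "robot_in(rmD)"]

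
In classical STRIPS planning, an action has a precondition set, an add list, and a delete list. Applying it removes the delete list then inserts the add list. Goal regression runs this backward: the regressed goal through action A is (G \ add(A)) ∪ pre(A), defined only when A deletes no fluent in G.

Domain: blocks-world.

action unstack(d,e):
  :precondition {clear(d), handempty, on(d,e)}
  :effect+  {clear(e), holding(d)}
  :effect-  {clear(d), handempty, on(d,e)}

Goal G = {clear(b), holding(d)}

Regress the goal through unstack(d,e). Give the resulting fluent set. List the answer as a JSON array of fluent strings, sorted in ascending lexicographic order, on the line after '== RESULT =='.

Regress:
  G ∩ del = {}  (empty — regression defined)
  G \ add = {clear(b), holding(d)} \ {clear(e), holding(d)} = {clear(b)}
  ∪ pre   = {clear(b)} ∪ {clear(d), handempty, on(d,e)}
          = {clear(b), clear(d), handempty, on(d,e)}

== RESULT ==
["clear(b)", "clear(d)", "handempty", "on(d,e)"]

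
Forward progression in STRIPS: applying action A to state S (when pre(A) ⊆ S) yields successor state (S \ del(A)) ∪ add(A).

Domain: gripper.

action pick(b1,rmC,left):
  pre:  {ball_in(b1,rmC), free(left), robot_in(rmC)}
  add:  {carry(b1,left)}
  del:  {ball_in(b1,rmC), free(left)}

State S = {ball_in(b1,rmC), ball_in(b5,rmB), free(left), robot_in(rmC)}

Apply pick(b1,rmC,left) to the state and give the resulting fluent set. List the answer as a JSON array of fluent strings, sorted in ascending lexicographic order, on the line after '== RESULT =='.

Compute (S \ del) ∪ add:
  pre ⊆ S: {ball_in(b1,rmC), free(left), robot_in(rmC)} ⊆ S  — applicable
  S \ del = {ball_in(b5,rmB), robot_in(rmC)}
  ∪ add   = {ball_in(b5,rmB), carry(b1,left), robot_in(rmC)}

== RESULT ==
["ball_in(b5,rmB)", "carry(b1,left)", "robot_in(rmC)"]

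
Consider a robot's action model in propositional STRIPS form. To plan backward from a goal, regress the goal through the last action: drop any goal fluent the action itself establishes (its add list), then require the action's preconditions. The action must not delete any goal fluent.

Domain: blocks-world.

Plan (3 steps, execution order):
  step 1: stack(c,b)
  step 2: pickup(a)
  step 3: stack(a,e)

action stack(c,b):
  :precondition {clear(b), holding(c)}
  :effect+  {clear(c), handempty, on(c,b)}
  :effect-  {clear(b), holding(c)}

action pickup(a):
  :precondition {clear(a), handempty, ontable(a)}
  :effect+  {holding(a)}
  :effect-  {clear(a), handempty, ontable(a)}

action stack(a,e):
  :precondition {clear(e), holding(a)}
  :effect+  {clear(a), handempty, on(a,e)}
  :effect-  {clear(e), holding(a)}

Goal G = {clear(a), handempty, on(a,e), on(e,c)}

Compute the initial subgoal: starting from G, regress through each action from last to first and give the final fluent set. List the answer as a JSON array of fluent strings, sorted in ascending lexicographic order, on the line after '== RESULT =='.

Regress step by step:
  through step 3 (stack(a,e)): drop {clear(a), handempty, on(a,e)}, keep {on(e,c)}, require {clear(e), holding(a)}
    → {clear(e), holding(a), on(e,c)}
  through step 2 (pickup(a)): drop {holding(a)}, keep {clear(e), on(e,c)}, require {clear(a), handempty, ontable(a)}
    → {clear(a), clear(e), handempty, on(e,c), ontable(a)}
  through step 1 (stack(c,b)): drop {handempty}, keep {clear(a), clear(e), on(e,c), ontable(a)}, require {clear(b), holding(c)}
    → {clear(a), clear(b), clear(e), holding(c), on(e,c), ontable(a)}

== RESULT ==
["clear(a)", "clear(b)", "clear(e)", "holding(c)", "on(e,c)", "ontable(a)"]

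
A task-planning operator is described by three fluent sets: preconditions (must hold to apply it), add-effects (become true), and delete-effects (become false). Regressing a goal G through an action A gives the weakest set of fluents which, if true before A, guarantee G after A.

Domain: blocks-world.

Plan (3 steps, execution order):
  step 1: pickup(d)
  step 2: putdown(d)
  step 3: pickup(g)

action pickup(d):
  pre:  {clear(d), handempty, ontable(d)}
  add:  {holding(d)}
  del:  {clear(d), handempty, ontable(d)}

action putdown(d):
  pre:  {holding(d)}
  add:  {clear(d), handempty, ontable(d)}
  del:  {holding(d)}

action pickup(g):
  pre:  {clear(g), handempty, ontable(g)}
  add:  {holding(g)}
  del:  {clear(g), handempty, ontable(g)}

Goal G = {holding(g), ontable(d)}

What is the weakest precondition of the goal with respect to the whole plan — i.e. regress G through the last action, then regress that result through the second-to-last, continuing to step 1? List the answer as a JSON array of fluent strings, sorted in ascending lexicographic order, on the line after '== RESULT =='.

Work backward from the goal:
  through step 3 (pickup(g)): drop {holding(g)}, keep {ontable(d)}, require {clear(g), handempty, ontable(g)}
    → {clear(g), handempty, ontable(d), ontable(g)}
  through step 2 (putdown(d)): drop {handempty, ontable(d)}, keep {clear(g), ontable(g)}, require {holding(d)}
    → {clear(g), holding(d), ontable(g)}
  through step 1 (pickup(d)): drop {holding(d)}, keep {clear(g), ontable(g)}, require {clear(d), handempty, ontable(d)}
    → {clear(d), clear(g), handempty, ontable(d), ontable(g)}

== RESULT ==
["clear(d)", "clear(g)", "handempty", "ontable(d)", "ontable(g)"]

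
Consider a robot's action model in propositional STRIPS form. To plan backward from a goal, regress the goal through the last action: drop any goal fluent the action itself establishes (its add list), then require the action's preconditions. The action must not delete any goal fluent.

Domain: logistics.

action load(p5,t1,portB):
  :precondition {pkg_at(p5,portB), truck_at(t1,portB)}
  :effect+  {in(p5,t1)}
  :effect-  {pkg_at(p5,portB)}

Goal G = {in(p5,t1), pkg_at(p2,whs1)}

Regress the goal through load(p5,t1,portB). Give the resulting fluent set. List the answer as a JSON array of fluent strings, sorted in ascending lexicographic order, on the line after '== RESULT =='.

Regress:
  G ∩ del = {}  (empty — regression defined)
  G \ add = {in(p5,t1), pkg_at(p2,whs1)} \ {in(p5,t1)} = {pkg_at(p2,whs1)}
  ∪ pre   = {pkg_at(p2,whs1)} ∪ {pkg_at(p5,portB), truck_at(t1,portB)}
          = {pkg_at(p2,whs1), pkg_at(p5,portB), truck_at(t1,portB)}

== RESULT ==
["pkg_at(p2,whs1)", "pkg_at(p5,portB)", "truck_at(t1,portB)"]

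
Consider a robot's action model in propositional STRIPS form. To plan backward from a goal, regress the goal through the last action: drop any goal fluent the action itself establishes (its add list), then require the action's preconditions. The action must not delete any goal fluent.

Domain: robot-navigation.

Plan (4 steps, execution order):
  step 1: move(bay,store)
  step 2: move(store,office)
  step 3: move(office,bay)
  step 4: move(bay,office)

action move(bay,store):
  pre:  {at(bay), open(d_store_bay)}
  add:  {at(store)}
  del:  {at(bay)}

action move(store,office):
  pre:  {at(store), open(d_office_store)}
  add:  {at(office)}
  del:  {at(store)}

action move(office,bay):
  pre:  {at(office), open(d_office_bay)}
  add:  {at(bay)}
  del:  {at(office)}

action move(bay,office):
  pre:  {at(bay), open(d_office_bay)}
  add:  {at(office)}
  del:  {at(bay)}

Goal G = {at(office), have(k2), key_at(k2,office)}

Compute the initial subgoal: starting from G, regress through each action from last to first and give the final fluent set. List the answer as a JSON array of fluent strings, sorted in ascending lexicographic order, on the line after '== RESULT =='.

Work backward from the goal:
  through step 4 (move(bay,office)): drop {at(office)}, keep {have(k2), key_at(k2,office)}, require {at(bay), open(d_office_bay)}
    → {at(bay), have(k2), key_at(k2,office), open(d_office_bay)}
  through step 3 (move(office,bay)): drop {at(bay)}, keep {have(k2), key_at(k2,office), open(d_office_bay)}, require {at(office), open(d_office_bay)}
    → {at(office), have(k2), key_at(k2,office), open(d_office_bay)}
  through step 2 (move(store,office)): drop {at(office)}, keep {have(k2), key_at(k2,office), open(d_office_bay)}, require {at(store), open(d_office_store)}
    → {at(store), have(k2), key_at(k2,office), open(d_office_bay), open(d_office_store)}
  through step 1 (move(bay,store)): drop {at(store)}, keep {have(k2), key_at(k2,office), open(d_office_bay), open(d_office_store)}, require {at(bay), open(d_store_bay)}
    → {at(bay), have(k2), key_at(k2,office), open(d_office_bay), open(d_office_store), open(d_store_bay)}

== RESULT ==
["at(bay)", "have(k2)", "key_at(k2,office)", "open(d_office_bay)", "open(d_office_store)", "open(d_store_bay)"]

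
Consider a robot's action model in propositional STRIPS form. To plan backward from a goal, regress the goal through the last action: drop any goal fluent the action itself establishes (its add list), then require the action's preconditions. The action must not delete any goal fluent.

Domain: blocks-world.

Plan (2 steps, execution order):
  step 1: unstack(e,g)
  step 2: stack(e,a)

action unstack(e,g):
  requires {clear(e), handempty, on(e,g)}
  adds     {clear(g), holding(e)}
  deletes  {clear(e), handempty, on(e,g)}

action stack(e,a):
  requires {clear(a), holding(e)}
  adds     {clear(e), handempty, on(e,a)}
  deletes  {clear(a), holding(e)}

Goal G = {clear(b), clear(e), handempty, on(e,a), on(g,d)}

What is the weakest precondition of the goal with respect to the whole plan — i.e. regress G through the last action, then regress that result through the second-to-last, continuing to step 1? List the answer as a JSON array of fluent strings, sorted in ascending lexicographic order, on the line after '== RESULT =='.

Regress step by step:
  through step 2 (stack(e,a)): drop {clear(e), handempty, on(e,a)}, keep {clear(b), on(g,d)}, require {clear(a), holding(e)}
    → {clear(a), clear(b), holding(e), on(g,d)}
  through step 1 (unstack(e,g)): drop {holding(e)}, keep {clear(a), clear(b), on(g,d)}, require {clear(e), handempty, on(e,g)}
    → {clear(a), clear(b), clear(e), handempty, on(e,g), on(g,d)}

== RESULT ==
["clear(a)", "clear(b)", "clear(e)", "handempty", "on(e,g)", "on(g,d)"]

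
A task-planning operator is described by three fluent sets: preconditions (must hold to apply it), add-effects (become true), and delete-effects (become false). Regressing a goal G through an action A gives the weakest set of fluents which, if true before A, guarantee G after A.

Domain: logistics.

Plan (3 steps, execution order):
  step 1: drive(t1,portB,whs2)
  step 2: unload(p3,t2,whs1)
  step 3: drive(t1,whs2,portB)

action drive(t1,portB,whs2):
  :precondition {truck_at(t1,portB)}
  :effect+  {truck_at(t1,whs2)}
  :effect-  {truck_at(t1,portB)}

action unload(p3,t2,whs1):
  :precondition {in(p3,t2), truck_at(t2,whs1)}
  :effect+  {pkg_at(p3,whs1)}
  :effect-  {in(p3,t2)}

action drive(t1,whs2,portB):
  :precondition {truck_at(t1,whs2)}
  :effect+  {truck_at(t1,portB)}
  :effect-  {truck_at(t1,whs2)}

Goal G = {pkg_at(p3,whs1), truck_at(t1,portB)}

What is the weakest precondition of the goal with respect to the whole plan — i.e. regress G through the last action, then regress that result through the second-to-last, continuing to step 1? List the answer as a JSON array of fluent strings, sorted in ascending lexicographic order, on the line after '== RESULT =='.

Work backward from the goal:
  through step 3 (drive(t1,whs2,portB)): drop {truck_at(t1,portB)}, keep {pkg_at(p3,whs1)}, require {truck_at(t1,whs2)}
    → {pkg_at(p3,whs1), truck_at(t1,whs2)}
  through step 2 (unload(p3,t2,whs1)): drop {pkg_at(p3,whs1)}, keep {truck_at(t1,whs2)}, require {in(p3,t2), truck_at(t2,whs1)}
    → {in(p3,t2), truck_at(t1,whs2), truck_at(t2,whs1)}
  through step 1 (drive(t1,portB,whs2)): drop {truck_at(t1,whs2)}, keep {in(p3,t2), truck_at(t2,whs1)}, require {truck_at(t1,portB)}
    → {in(p3,t2), truck_at(t1,portB), truck_at(t2,whs1)}

== RESULT ==
["in(p3,t2)", "truck_at(t1,portB)", "truck_at(t2,whs1)"]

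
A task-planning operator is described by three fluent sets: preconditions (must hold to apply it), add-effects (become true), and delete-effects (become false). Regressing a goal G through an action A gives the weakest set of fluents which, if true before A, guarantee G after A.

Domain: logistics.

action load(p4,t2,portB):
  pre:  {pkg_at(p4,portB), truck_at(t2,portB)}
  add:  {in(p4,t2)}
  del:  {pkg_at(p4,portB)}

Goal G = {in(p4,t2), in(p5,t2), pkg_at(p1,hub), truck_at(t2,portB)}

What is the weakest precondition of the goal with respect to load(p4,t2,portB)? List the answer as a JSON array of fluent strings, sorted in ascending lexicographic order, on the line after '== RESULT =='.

Regress:
  G ∩ del = {}  (empty — regression defined)
  G \ add = {in(p4,t2), in(p5,t2), pkg_at(p1,hub), truck_at(t2,portB)} \ {in(p4,t2)} = {in(p5,t2), pkg_at(p1,hub), truck_at(t2,portB)}
  ∪ pre   = {in(p5,t2), pkg_at(p1,hub), truck_at(t2,portB)} ∪ {pkg_at(p4,portB), truck_at(t2,portB)}
          = {in(p5,t2), pkg_at(p1,hub), pkg_at(p4,portB), truck_at(t2,portB)}

== RESULT ==
["in(p5,t2)", "pkg_at(p1,hub)", "pkg_at(p4,portB)", "truck_at(t2,portB)"]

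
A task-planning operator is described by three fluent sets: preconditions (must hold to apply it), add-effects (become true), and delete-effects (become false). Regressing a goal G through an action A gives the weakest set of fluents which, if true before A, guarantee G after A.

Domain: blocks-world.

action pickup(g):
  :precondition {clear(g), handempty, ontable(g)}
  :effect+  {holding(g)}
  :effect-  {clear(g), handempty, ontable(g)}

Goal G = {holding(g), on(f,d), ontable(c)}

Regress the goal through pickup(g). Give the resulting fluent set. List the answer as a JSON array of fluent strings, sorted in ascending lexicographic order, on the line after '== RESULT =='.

Compute (G \ add) ∪ pre:
  G ∩ del = {}  (empty — regression defined)
  G \ add = {holding(g), on(f,d), ontable(c)} \ {holding(g)} = {on(f,d), ontable(c)}
  ∪ pre   = {on(f,d), ontable(c)} ∪ {clear(g), handempty, ontable(g)}
          = {clear(g), handempty, on(f,d), ontable(c), ontable(g)}

== RESULT ==
["clear(g)", "handempty", "on(f,d)", "ontable(c)", "ontable(g)"]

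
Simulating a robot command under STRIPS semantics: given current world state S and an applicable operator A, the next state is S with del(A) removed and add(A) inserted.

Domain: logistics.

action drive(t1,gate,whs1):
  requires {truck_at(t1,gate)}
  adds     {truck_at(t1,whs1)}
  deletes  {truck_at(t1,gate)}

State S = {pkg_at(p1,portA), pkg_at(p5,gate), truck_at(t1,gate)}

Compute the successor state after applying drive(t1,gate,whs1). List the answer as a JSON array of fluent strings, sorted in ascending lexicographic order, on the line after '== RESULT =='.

Compute (S \ del) ∪ add:
  pre ⊆ S: {truck_at(t1,gate)} ⊆ S  — applicable
  S \ del = {pkg_at(p1,portA), pkg_at(p5,gate)}
  ∪ add   = {pkg_at(p1,portA), pkg_at(p5,gate), truck_at(t1,whs1)}

== RESULT ==
["pkg_at(p1,portA)", "pkg_at(p5,gate)", "truck_at(t1,whs1)"]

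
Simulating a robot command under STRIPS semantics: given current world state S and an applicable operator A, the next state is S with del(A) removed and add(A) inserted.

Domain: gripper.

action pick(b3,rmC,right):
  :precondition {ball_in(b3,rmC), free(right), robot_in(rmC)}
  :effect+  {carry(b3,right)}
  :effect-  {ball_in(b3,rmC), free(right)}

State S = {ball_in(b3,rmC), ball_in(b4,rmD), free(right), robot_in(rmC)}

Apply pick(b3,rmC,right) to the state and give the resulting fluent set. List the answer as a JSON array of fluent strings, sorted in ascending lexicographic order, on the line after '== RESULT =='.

Compute (S \ del) ∪ add:
  pre ⊆ S: {ball_in(b3,rmC), free(right), robot_in(rmC)} ⊆ S  — applicable
  S \ del = {ball_in(b4,rmD), robot_in(rmC)}
  ∪ add   = {ball_in(b4,rmD), carry(b3,right), robot_in(rmC)}

== RESULT ==
["ball_in(b4,rmD)", "carry(b3,right)", "robot_in(rmC)"]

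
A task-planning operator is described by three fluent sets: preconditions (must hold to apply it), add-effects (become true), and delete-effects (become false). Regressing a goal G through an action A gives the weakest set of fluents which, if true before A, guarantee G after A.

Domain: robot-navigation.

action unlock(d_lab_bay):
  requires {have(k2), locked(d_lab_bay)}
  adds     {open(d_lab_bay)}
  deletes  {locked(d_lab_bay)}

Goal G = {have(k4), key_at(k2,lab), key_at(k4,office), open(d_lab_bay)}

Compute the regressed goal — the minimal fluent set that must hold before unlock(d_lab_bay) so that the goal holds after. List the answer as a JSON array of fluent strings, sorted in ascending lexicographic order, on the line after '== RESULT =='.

Regress:
  G ∩ del = {}  (empty — regression defined)
  G \ add = {have(k4), key_at(k2,lab), key_at(k4,office), open(d_lab_bay)} \ {open(d_lab_bay)} = {have(k4), key_at(k2,lab), key_at(k4,office)}
  ∪ pre   = {have(k4), key_at(k2,lab), key_at(k4,office)} ∪ {have(k2), locked(d_lab_bay)}
          = {have(k2), have(k4), key_at(k2,lab), key_at(k4,office), locked(d_lab_bay)}

== RESULT ==
["have(k2)", "have(k4)", "key_at(k2,lab)", "key_at(k4,office)", "locked(d_lab_bay)"]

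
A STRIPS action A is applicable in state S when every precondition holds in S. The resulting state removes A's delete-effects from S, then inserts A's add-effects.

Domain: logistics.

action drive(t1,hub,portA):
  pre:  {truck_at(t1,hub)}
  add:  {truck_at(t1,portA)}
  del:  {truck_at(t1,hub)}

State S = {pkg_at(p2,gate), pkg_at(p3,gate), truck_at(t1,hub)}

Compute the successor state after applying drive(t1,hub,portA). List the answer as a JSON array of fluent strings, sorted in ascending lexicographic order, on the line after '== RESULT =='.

Compute (S \ del) ∪ add:
  pre ⊆ S: {truck_at(t1,hub)} ⊆ S  — applicable
  S \ del = {pkg_at(p2,gate), pkg_at(p3,gate)}
  ∪ add   = {pkg_at(p2,gate), pkg_at(p3,gate), truck_at(t1,portA)}

== RESULT ==
["pkg_at(p2,gate)", "pkg_at(p3,gate)", "truck_at(t1,portA)"]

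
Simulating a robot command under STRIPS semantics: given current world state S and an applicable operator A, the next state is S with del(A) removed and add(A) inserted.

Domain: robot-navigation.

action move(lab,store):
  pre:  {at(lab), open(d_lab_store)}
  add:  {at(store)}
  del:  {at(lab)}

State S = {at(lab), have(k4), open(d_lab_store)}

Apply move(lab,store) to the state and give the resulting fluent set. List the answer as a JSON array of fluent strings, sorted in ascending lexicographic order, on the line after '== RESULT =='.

Compute (S \ del) ∪ add:
  pre ⊆ S: {at(lab), open(d_lab_store)} ⊆ S  — applicable
  S \ del = {have(k4), open(d_lab_store)}
  ∪ add   = {at(store), have(k4), open(d_lab_store)}

== RESULT ==
["at(store)", "have(k4)", "open(d_lab_store)"]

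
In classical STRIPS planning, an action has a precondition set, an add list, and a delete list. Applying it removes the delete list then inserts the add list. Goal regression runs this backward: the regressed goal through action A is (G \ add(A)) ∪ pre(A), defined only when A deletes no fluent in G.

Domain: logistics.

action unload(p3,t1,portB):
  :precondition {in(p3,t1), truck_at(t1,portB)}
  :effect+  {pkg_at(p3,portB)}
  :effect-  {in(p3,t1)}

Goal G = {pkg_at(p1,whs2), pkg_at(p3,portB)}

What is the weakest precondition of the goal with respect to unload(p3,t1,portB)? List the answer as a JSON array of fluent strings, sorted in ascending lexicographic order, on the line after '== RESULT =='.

Regress:
  G ∩ del = {}  (empty — regression defined)
  G \ add = {pkg_at(p1,whs2), pkg_at(p3,portB)} \ {pkg_at(p3,portB)} = {pkg_at(p1,whs2)}
  ∪ pre   = {pkg_at(p1,whs2)} ∪ {in(p3,t1), truck_at(t1,portB)}
          = {in(p3,t1), pkg_at(p1,whs2), truck_at(t1,portB)}

== RESULT ==
["in(p3,t1)", "pkg_at(p1,whs2)", "truck_at(t1,portB)"]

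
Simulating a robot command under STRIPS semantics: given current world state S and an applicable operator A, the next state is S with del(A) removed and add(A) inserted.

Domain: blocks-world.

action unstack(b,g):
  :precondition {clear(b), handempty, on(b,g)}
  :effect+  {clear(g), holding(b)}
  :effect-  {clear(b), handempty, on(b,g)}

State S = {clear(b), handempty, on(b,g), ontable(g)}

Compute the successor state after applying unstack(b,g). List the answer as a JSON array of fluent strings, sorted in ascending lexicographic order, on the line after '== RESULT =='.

Progress:
  pre ⊆ S: {clear(b), handempty, on(b,g)} ⊆ S  — applicable
  S \ del = {ontable(g)}
  ∪ add   = {clear(g), holding(b), ontable(g)}

== RESULT ==
["clear(g)", "holding(b)", "ontable(g)"]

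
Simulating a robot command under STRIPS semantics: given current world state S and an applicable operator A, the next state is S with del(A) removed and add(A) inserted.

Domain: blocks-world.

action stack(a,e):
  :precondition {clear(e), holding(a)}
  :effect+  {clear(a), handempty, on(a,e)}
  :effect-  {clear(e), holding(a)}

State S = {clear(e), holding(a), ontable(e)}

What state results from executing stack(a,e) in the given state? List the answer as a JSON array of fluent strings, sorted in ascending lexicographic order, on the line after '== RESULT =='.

Compute (S \ del) ∪ add:
  pre ⊆ S: {clear(e), holding(a)} ⊆ S  — applicable
  S \ del = {ontable(e)}
  ∪ add   = {clear(a), handempty, on(a,e), ontable(e)}

== RESULT ==
["clear(a)", "handempty", "on(a,e)", "ontable(e)"]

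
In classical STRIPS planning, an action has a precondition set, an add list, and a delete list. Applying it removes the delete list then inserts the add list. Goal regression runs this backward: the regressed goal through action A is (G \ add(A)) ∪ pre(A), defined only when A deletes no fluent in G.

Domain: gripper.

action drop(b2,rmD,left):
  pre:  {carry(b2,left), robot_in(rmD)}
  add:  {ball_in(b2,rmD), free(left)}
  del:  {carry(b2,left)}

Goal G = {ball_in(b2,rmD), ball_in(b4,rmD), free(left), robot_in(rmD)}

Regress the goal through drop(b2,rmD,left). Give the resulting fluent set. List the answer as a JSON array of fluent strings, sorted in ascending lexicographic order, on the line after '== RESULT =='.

Regress:
  G ∩ del = {}  (empty — regression defined)
  G \ add = {ball_in(b2,rmD), ball_in(b4,rmD), free(left), robot_in(rmD)} \ {ball_in(b2,rmD), free(left)} = {ball_in(b4,rmD), robot_in(rmD)}
  ∪ pre   = {ball_in(b4,rmD), robot_in(rmD)} ∪ {carry(b2,left), robot_in(rmD)}
          = {ball_in(b4,rmD), carry(b2,left), robot_in(rmD)}

== RESULT ==
["ball_in(b4,rmD)", "carry(b2,left)", "robot_in(rmD)"]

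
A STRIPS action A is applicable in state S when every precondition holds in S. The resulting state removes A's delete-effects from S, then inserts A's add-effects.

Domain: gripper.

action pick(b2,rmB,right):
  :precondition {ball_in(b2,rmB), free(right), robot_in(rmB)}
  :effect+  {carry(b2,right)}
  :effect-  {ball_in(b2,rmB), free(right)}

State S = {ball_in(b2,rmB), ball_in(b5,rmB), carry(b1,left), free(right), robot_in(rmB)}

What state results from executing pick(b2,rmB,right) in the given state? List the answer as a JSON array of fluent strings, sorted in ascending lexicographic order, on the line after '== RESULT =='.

Compute (S \ del) ∪ add:
  pre ⊆ S: {ball_in(b2,rmB), free(right), robot_in(rmB)} ⊆ S  — applicable
  S \ del = {ball_in(b5,rmB), carry(b1,left), robot_in(rmB)}
  ∪ add   = {ball_in(b5,rmB), carry(b1,left), carry(b2,right), robot_in(rmB)}

== RESULT ==
["ball_in(b5,rmB)", "carry(b1,left)", "carry(b2,right)", "robot_in(rmB)"]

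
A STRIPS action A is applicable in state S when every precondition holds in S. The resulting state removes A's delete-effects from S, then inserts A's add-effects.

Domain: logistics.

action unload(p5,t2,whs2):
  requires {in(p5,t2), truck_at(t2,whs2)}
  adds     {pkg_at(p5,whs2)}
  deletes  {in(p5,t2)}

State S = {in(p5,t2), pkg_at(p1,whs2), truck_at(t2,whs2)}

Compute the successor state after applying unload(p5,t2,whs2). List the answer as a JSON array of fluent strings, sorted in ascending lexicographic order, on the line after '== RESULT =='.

Progress:
  pre ⊆ S: {in(p5,t2), truck_at(t2,whs2)} ⊆ S  — applicable
  S \ del = {pkg_at(p1,whs2), truck_at(t2,whs2)}
  ∪ add   = {pkg_at(p1,whs2), pkg_at(p5,whs2), truck_at(t2,whs2)}

== RESULT ==
["pkg_at(p1,whs2)", "pkg_at(p5,whs2)", "truck_at(t2,whs2)"]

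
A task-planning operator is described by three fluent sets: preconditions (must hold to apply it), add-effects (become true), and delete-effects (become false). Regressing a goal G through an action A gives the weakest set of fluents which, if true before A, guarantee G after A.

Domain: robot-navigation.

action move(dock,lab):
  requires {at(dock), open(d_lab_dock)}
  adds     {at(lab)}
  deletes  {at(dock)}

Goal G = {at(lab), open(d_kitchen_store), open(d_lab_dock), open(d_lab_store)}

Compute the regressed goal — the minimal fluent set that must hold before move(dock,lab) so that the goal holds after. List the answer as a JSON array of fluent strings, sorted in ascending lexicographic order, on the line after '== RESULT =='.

Regress:
  G ∩ del = {}  (empty — regression defined)
  G \ add = {at(lab), open(d_kitchen_store), open(d_lab_dock), open(d_lab_store)} \ {at(lab)} = {open(d_kitchen_store), open(d_lab_dock), open(d_lab_store)}
  ∪ pre   = {open(d_kitchen_store), open(d_lab_dock), open(d_lab_store)} ∪ {at(dock), open(d_lab_dock)}
          = {at(dock), open(d_kitchen_store), open(d_lab_dock), open(d_lab_store)}

== RESULT ==
["at(dock)", "open(d_kitchen_store)", "open(d_lab_dock)", "open(d_lab_store)"]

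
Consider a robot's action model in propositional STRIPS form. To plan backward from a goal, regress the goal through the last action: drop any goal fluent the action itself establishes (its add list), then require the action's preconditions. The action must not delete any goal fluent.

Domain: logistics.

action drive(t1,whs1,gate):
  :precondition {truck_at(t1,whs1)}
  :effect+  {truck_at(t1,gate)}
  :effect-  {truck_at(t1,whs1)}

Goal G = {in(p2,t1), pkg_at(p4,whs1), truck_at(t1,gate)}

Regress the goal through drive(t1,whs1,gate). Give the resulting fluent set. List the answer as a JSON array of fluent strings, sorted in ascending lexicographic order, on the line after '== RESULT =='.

Regress:
  G ∩ del = {}  (empty — regression defined)
  G \ add = {in(p2,t1), pkg_at(p4,whs1), truck_at(t1,gate)} \ {truck_at(t1,gate)} = {in(p2,t1), pkg_at(p4,whs1)}
  ∪ pre   = {in(p2,t1), pkg_at(p4,whs1)} ∪ {truck_at(t1,whs1)}
          = {in(p2,t1), pkg_at(p4,whs1), truck_at(t1,whs1)}

== RESULT ==
["in(p2,t1)", "pkg_at(p4,whs1)", "truck_at(t1,whs1)"]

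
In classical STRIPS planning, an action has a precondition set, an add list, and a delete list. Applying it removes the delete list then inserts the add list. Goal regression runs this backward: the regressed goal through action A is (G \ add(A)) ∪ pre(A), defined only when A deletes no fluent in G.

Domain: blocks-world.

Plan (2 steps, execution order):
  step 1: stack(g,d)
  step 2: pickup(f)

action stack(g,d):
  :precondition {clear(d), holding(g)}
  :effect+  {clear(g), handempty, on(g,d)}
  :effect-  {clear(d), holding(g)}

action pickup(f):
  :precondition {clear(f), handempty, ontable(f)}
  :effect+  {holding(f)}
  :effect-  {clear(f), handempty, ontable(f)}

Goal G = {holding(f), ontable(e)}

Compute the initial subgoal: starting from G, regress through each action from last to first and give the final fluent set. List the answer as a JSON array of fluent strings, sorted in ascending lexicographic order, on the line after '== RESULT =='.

Regress step by step:
  through step 2 (pickup(f)): drop {holding(f)}, keep {ontable(e)}, require {clear(f), handempty, ontable(f)}
    → {clear(f), handempty, ontable(e), ontable(f)}
  through step 1 (stack(g,d)): drop {handempty}, keep {clear(f), ontable(e), ontable(f)}, require {clear(d), holding(g)}
    → {clear(d), clear(f), holding(g), ontable(e), ontable(f)}

== RESULT ==
["clear(d)", "clear(f)", "holding(g)", "ontable(e)", "ontable(f)"]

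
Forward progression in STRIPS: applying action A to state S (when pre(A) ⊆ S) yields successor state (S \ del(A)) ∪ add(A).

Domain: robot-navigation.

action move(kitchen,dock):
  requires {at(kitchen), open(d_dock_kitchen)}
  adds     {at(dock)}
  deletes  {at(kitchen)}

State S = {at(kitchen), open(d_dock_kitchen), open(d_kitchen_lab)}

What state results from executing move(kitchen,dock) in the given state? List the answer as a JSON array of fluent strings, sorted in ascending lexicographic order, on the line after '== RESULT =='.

Progress:
  pre ⊆ S: {at(kitchen), open(d_dock_kitchen)} ⊆ S  — applicable
  S \ del = {open(d_dock_kitchen), open(d_kitchen_lab)}
  ∪ add   = {at(dock), open(d_dock_kitchen), open(d_kitchen_lab)}

== RESULT ==
["at(dock)", "open(d_dock_kitchen)", "open(d_kitchen_lab)"]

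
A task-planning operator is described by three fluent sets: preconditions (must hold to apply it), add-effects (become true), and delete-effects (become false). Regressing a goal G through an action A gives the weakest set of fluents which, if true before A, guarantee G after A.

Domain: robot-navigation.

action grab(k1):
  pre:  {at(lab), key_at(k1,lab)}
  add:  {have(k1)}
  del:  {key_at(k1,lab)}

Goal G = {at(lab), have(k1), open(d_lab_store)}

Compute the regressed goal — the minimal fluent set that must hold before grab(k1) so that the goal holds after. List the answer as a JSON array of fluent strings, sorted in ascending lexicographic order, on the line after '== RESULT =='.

Regress:
  G ∩ del = {}  (empty — regression defined)
  G \ add = {at(lab), have(k1), open(d_lab_store)} \ {have(k1)} = {at(lab), open(d_lab_store)}
  ∪ pre   = {at(lab), open(d_lab_store)} ∪ {at(lab), key_at(k1,lab)}
          = {at(lab), key_at(k1,lab), open(d_lab_store)}

== RESULT ==
["at(lab)", "key_at(k1,lab)", "open(d_lab_store)"]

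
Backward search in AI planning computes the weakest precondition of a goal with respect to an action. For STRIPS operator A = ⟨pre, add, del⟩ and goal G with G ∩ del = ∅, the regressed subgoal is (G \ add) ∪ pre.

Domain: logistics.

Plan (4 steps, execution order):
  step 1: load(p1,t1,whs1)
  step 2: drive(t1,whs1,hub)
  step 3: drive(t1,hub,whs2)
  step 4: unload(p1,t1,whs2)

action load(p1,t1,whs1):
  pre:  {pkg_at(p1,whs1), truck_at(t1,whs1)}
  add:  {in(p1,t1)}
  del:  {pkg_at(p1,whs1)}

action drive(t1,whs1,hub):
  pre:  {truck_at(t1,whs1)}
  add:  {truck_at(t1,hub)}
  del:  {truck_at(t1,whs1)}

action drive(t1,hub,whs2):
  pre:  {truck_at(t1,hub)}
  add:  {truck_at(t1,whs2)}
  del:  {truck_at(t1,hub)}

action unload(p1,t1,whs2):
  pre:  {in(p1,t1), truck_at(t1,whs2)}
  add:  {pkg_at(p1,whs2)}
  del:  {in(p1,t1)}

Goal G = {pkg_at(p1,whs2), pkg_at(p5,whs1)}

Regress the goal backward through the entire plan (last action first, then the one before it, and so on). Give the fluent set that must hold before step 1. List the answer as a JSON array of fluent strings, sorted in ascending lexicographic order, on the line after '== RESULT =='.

Work backward from the goal:
  through step 4 (unload(p1,t1,whs2)): drop {pkg_at(p1,whs2)}, keep {pkg_at(p5,whs1)}, require {in(p1,t1), truck_at(t1,whs2)}
    → {in(p1,t1), pkg_at(p5,whs1), truck_at(t1,whs2)}
  through step 3 (drive(t1,hub,whs2)): drop {truck_at(t1,whs2)}, keep {in(p1,t1), pkg_at(p5,whs1)}, require {truck_at(t1,hub)}
    → {in(p1,t1), pkg_at(p5,whs1), truck_at(t1,hub)}
  through step 2 (drive(t1,whs1,hub)): drop {truck_at(t1,hub)}, keep {in(p1,t1), pkg_at(p5,whs1)}, require {truck_at(t1,whs1)}
    → {in(p1,t1), pkg_at(p5,whs1), truck_at(t1,whs1)}
  through step 1 (load(p1,t1,whs1)): drop {in(p1,t1)}, keep {pkg_at(p5,whs1), truck_at(t1,whs1)}, require {pkg_at(p1,whs1), truck_at(t1,whs1)}
    → {pkg_at(p1,whs1), pkg_at(p5,whs1), truck_at(t1,whs1)}

== RESULT ==
["pkg_at(p1,whs1)", "pkg_at(p5,whs1)", "truck_at(t1,whs1)"]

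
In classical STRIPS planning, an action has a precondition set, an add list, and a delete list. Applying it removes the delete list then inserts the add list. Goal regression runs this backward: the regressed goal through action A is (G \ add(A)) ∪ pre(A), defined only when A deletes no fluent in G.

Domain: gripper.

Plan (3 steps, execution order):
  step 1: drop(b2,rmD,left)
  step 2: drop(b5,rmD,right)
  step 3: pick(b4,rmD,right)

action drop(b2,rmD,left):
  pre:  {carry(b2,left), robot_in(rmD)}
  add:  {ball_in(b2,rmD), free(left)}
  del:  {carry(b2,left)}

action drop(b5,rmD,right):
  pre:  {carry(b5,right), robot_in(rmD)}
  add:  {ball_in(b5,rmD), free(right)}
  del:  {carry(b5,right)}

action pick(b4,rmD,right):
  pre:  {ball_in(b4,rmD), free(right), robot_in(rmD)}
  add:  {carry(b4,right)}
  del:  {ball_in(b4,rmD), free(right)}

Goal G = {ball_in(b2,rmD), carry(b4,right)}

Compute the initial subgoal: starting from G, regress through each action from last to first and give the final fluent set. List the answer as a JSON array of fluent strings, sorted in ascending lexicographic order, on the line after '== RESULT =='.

Work backward from the goal:
  through step 3 (pick(b4,rmD,right)): drop {carry(b4,right)}, keep {ball_in(b2,rmD)}, require {ball_in(b4,rmD), free(right), robot_in(rmD)}
    → {ball_in(b2,rmD), ball_in(b4,rmD), free(right), robot_in(rmD)}
  through step 2 (drop(b5,rmD,right)): drop {free(right)}, keep {ball_in(b2,rmD), ball_in(b4,rmD), robot_in(rmD)}, require {carry(b5,right), robot_in(rmD)}
    → {ball_in(b2,rmD), ball_in(b4,rmD), carry(b5,right), robot_in(rmD)}
  through step 1 (drop(b2,rmD,left)): drop {ball_in(b2,rmD)}, keep {ball_in(b4,rmD), carry(b5,right), robot_in(rmD)}, require {carry(b2,left), robot_in(rmD)}
    → {ball_in(b4,rmD), carry(b2,left), carry(b5,right), robot_in(rmD)}

== RESULT ==
["ball_in(b4,rmD)", "carry(b2,left)", "carry(b5,right)", "robot_in(rmD)"]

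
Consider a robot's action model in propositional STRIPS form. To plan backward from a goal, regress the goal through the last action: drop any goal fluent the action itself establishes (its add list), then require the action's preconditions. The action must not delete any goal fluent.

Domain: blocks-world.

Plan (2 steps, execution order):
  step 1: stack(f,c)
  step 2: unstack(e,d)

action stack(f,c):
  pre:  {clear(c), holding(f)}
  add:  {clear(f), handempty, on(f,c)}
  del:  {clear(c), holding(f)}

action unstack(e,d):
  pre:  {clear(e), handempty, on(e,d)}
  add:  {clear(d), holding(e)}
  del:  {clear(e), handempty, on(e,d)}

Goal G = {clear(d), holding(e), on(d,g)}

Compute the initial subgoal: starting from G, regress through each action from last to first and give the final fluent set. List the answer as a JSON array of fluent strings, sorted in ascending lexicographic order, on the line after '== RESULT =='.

Regress step by step:
  through step 2 (unstack(e,d)): drop {clear(d), holding(e)}, keep {on(d,g)}, require {clear(e), handempty, on(e,d)}
    → {clear(e), handempty, on(d,g), on(e,d)}
  through step 1 (stack(f,c)): drop {handempty}, keep {clear(e), on(d,g), on(e,d)}, require {clear(c), holding(f)}
    → {clear(c), clear(e), holding(f), on(d,g), on(e,d)}

== RESULT ==
["clear(c)", "clear(e)", "holding(f)", "on(d,g)", "on(e,d)"]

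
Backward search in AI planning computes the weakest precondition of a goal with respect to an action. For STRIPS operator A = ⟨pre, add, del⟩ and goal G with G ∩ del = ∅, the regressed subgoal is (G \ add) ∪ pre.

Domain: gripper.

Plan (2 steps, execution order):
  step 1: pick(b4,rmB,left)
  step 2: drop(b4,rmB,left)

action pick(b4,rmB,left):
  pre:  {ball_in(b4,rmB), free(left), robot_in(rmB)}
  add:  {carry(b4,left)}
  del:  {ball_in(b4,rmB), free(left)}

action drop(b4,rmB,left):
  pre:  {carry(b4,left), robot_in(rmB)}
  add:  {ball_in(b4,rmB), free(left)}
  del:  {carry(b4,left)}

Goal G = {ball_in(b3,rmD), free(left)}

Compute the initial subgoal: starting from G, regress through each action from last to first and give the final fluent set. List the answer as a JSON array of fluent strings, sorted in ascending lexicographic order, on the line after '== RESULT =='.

Regress step by step:
  through step 2 (drop(b4,rmB,left)): drop {free(left)}, keep {ball_in(b3,rmD)}, require {carry(b4,left), robot_in(rmB)}
    → {ball_in(b3,rmD), carry(b4,left), robot_in(rmB)}
  through step 1 (pick(b4,rmB,left)): drop {carry(b4,left)}, keep {ball_in(b3,rmD), robot_in(rmB)}, require {ball_in(b4,rmB), free(left), robot_in(rmB)}
    → {ball_in(b3,rmD), ball_in(b4,rmB), free(left), robot_in(rmB)}

== RESULT ==
["ball_in(b3,rmD)", "ball_in(b4,rmB)", "free(left)", "robot_in(rmB)"]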